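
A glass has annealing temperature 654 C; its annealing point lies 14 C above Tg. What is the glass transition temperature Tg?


Rearrange T_anneal = Tg + offset for Tg:
  Tg = T_anneal - offset = 654 - 14 = 640 C

640 C


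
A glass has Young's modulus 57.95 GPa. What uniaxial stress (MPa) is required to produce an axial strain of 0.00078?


Rearrange E = sigma / epsilon:
  sigma = E * epsilon
  E (MPa) = 57.95 * 1000 = 57950
  sigma = 57950 * 0.00078 = 45.2 MPa

45.2 MPa


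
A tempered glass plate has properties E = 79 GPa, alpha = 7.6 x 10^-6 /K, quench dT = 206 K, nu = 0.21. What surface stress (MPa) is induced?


Tempering stress: sigma = E * alpha * dT / (1 - nu)
  E (MPa) = 79 * 1000 = 79000
  Numerator = 79000 * (7.6 x 10^-6) * 206 = 123.6824
  Denominator = 1 - 0.21 = 0.79
  sigma = 123.6824 / 0.79 = 156.6 MPa

156.6 MPa


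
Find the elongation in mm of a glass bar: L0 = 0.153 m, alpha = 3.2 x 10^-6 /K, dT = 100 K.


Thermal expansion formula: dL = alpha * L0 * dT
  dL = (3.2 x 10^-6) * 0.153 * 100 = 0.00004896 m
Convert to mm: 0.00004896 * 1000 = 0.049 mm

0.049 mm


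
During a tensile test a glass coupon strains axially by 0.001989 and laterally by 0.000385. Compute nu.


Poisson's ratio: nu = lateral strain / axial strain
  nu = 0.000385 / 0.001989 = 0.1936

0.1936


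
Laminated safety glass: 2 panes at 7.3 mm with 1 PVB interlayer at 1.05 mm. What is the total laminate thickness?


Total thickness = glass contribution + PVB contribution
  Glass: 2 * 7.3 = 14.6 mm
  PVB: 1 * 1.05 = 1.05 mm
  Total = 14.6 + 1.05 = 15.65 mm

15.65 mm


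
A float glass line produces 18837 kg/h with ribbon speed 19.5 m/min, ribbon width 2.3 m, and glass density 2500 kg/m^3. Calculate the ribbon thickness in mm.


Ribbon cross-section from mass balance:
  Volume rate = throughput / density = 18837 / 2500 = 7.5348 m^3/h
  thickness = volume rate / (speed * 60 * width), i.e.
  thickness = throughput / (60 * speed * width * density) * 1000
  thickness = 18837 / (60 * 19.5 * 2.3 * 2500) * 1000 = 2.8 mm

2.8 mm


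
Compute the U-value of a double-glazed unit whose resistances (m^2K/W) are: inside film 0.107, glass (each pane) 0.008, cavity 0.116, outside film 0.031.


Total thermal resistance (series):
  R_total = R_in + R_glass + R_air + R_glass + R_out
  R_total = 0.107 + 0.008 + 0.116 + 0.008 + 0.031 = 0.27 m^2K/W
U-value = 1 / R_total = 1 / 0.27 = 3.704 W/m^2K

3.704 W/m^2K


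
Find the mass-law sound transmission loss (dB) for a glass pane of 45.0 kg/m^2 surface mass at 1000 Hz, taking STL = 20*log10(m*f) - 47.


Mass law: STL = 20 * log10(m * f) - 47
  m * f = 45.0 * 1000 = 45000
  log10(45000) = 4.65321
  STL = 20 * 4.65321 - 47 = 93.0642 - 47 = 46.1 dB

46.1 dB


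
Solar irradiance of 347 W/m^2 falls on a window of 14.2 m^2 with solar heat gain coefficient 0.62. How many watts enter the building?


Solar heat gain: Q = Area * SHGC * Irradiance
  Q = 14.2 * 0.62 * 347 = 3055 W

3055 W


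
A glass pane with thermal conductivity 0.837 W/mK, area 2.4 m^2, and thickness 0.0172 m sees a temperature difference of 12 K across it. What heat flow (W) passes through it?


Fourier's law: Q = k * A * dT / t
  Q = 0.837 * 2.4 * 12 / 0.0172
  Q = 24.1056 / 0.0172 = 1401.5 W

1401.5 W


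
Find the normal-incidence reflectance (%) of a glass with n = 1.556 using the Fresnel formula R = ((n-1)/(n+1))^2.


Fresnel reflectance at normal incidence:
  R = ((n - 1)/(n + 1))^2
  (n - 1)/(n + 1) = (1.556 - 1)/(1.556 + 1) = 0.217527
  R = 0.217527^2 = 0.047318
  R(%) = 0.047318 * 100 = 4.732%

4.732%


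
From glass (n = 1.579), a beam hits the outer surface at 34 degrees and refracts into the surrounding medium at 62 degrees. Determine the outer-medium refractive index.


Apply Snell's law: n1 * sin(theta1) = n2 * sin(theta2)
  n2 = n1 * sin(theta1) / sin(theta2)
  sin(34) = 0.559193
  sin(62) = 0.882948
  n2 = 1.579 * 0.559193 / 0.882948 = 1.0

1.0


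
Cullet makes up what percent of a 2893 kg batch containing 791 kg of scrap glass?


Cullet ratio = (cullet mass / total batch mass) * 100
  Ratio = 791 / 2893 * 100 = 27.34%

27.34%


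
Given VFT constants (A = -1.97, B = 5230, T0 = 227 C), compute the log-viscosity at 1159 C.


VFT equation: log(eta) = A + B / (T - T0)
  T - T0 = 1159 - 227 = 932
  B / (T - T0) = 5230 / 932 = 5.612
  log(eta) = -1.97 + 5.612 = 3.642

3.642


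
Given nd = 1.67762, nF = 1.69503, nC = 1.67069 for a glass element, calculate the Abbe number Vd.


Abbe number formula: Vd = (nd - 1) / (nF - nC)
  nd - 1 = 1.67762 - 1 = 0.67762
  nF - nC = 1.69503 - 1.67069 = 0.02434
  Vd = 0.67762 / 0.02434 = 27.84

27.84


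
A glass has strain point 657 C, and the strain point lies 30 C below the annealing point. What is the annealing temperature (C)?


T_anneal = T_strain + gap:
  T_anneal = 657 + 30 = 687 C

687 C


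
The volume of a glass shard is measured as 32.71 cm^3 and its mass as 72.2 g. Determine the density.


Use the definition of density:
  rho = mass / volume
  rho = 72.2 / 32.71 = 2.207 g/cm^3

2.207 g/cm^3


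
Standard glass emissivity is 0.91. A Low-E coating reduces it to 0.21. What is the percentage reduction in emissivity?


Percentage reduction = (1 - coated/uncoated) * 100
  Ratio = 0.21 / 0.91 = 0.2308
  Reduction = (1 - 0.2308) * 100 = 76.9%

76.9%


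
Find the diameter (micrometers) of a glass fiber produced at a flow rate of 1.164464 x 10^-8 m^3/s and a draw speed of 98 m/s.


Cross-sectional area from continuity:
  A = Q / v = 1.164464 x 10^-8 / 98 = 1.188229 x 10^-10 m^2
Diameter from circular cross-section:
  d = sqrt(4A / pi) * 10^6 (m -> um)
  d = sqrt(4 * 1.188229 x 10^-10 / pi) * 10^6 = 12.3 um

12.3 um


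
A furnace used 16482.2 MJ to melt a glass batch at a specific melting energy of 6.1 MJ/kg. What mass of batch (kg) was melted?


Rearrange E = m * s for m:
  m = E / s
  m = 16482.2 / 6.1 = 2702.0 kg

2702.0 kg


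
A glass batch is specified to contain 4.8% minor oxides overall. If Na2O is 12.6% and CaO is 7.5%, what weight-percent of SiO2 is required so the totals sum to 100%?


Known pieces sum to 100%:
  SiO2 = 100 - (others + Na2O + CaO)
  SiO2 = 100 - (4.8 + 12.6 + 7.5) = 75.1%

75.1%


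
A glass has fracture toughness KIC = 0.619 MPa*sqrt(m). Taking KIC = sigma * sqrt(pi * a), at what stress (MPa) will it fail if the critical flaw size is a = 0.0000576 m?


Rearrange KIC = sigma * sqrt(pi * a):
  sigma = KIC / sqrt(pi * a)
  sqrt(pi * 0.0000576) = 0.013452
  sigma = 0.619 / 0.013452 = 46.02 MPa

46.02 MPa


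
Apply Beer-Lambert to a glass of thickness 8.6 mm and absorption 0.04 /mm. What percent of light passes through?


Beer-Lambert law: T = exp(-alpha * thickness)
  exponent = -0.04 * 8.6 = -0.344
  T = exp(-0.344) = 0.7089
  Percentage = 0.7089 * 100 = 70.89%

70.89%


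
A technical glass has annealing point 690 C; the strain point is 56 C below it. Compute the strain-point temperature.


Strain point = annealing point - difference:
  T_strain = 690 - 56 = 634 C

634 C


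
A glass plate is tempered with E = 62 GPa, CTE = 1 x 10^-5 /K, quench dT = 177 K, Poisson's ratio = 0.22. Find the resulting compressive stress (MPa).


Tempering stress: sigma = E * alpha * dT / (1 - nu)
  E (MPa) = 62 * 1000 = 62000
  Numerator = 62000 * (1 x 10^-5) * 177 = 109.74
  Denominator = 1 - 0.22 = 0.78
  sigma = 109.74 / 0.78 = 140.7 MPa

140.7 MPa


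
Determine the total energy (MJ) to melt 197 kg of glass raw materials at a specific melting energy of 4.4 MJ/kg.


Total energy = mass * specific energy
  E = 197 * 4.4 = 866.8 MJ

866.8 MJ


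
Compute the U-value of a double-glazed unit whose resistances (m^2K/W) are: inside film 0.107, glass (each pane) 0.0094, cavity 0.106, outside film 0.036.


Total thermal resistance (series):
  R_total = R_in + R_glass + R_air + R_glass + R_out
  R_total = 0.107 + 0.0094 + 0.106 + 0.0094 + 0.036 = 0.2678 m^2K/W
U-value = 1 / R_total = 1 / 0.2678 = 3.734 W/m^2K

3.734 W/m^2K


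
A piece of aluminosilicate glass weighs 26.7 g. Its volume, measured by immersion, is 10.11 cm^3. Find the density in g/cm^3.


Use the definition of density:
  rho = mass / volume
  rho = 26.7 / 10.11 = 2.641 g/cm^3

2.641 g/cm^3


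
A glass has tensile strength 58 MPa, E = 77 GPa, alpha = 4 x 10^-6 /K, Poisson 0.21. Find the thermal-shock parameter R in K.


Thermal shock resistance: R = sigma * (1 - nu) / (E * alpha)
  Numerator = 58 * (1 - 0.21) = 45.82
  Denominator = 77 * 1000 * (4 x 10^-6) = 0.308
  R = 45.82 / 0.308 = 148.8 K

148.8 K


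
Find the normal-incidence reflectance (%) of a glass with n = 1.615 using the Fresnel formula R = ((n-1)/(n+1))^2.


Fresnel reflectance at normal incidence:
  R = ((n - 1)/(n + 1))^2
  (n - 1)/(n + 1) = (1.615 - 1)/(1.615 + 1) = 0.235182
  R = 0.235182^2 = 0.0553106
  R(%) = 0.0553106 * 100 = 5.531%

5.531%


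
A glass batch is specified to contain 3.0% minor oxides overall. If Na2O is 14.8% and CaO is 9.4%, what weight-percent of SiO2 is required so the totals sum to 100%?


Known pieces sum to 100%:
  SiO2 = 100 - (others + Na2O + CaO)
  SiO2 = 100 - (3.0 + 14.8 + 9.4) = 72.8%

72.8%


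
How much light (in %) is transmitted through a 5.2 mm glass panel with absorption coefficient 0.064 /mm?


Beer-Lambert law: T = exp(-alpha * thickness)
  exponent = -0.064 * 5.2 = -0.3328
  T = exp(-0.3328) = 0.7169
  Percentage = 0.7169 * 100 = 71.69%

71.69%


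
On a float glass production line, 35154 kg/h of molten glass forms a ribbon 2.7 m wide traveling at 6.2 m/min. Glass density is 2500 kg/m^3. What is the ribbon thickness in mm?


Ribbon cross-section from mass balance:
  Volume rate = throughput / density = 35154 / 2500 = 14.0616 m^3/h
  thickness = volume rate / (speed * 60 * width), i.e.
  thickness = throughput / (60 * speed * width * density) * 1000
  thickness = 35154 / (60 * 6.2 * 2.7 * 2500) * 1000 = 14.0 mm

14.0 mm


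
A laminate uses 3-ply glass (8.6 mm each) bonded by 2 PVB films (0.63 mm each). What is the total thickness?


Total thickness = glass contribution + PVB contribution
  Glass: 3 * 8.6 = 25.8 mm
  PVB: 2 * 0.63 = 1.26 mm
  Total = 25.8 + 1.26 = 27.06 mm

27.06 mm


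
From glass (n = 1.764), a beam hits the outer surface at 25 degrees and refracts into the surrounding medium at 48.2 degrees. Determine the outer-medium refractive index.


Apply Snell's law: n1 * sin(theta1) = n2 * sin(theta2)
  n2 = n1 * sin(theta1) / sin(theta2)
  sin(25) = 0.422618
  sin(48.2) = 0.745476
  n2 = 1.764 * 0.422618 / 0.745476 = 1.0

1.0


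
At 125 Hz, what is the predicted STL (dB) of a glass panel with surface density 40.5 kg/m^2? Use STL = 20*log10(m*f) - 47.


Mass law: STL = 20 * log10(m * f) - 47
  m * f = 40.5 * 125 = 5062.5
  log10(5062.5) = 3.70437
  STL = 20 * 3.70437 - 47 = 74.0874 - 47 = 27.1 dB

27.1 dB


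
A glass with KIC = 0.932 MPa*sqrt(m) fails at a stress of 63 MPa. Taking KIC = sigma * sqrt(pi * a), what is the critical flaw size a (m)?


Rearrange KIC = sigma * sqrt(pi * a):
  sqrt(pi * a) = KIC / sigma
  sqrt(pi * a) = 0.932 / 63 = 0.014794
  a = (KIC / sigma)^2 / pi
  a = 0.014794^2 / pi = 0.0000697 m

0.0000697 m


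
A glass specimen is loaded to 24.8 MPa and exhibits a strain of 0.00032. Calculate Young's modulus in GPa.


Young's modulus: E = stress / strain
  E = 24.8 MPa / 0.00032 = 77500 MPa
Convert to GPa: 77500 / 1000 = 77.5 GPa

77.5 GPa


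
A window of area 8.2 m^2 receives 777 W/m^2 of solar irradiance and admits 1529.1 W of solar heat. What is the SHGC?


Rearrange Q = Area * SHGC * Irradiance:
  SHGC = Q / (Area * Irradiance)
  SHGC = 1529.1 / (8.2 * 777) = 0.24

0.24


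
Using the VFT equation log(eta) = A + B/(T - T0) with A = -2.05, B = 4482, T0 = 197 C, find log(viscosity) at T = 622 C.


VFT equation: log(eta) = A + B / (T - T0)
  T - T0 = 622 - 197 = 425
  B / (T - T0) = 4482 / 425 = 10.546
  log(eta) = -2.05 + 10.546 = 8.496

8.496


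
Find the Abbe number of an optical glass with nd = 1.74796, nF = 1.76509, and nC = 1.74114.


Abbe number formula: Vd = (nd - 1) / (nF - nC)
  nd - 1 = 1.74796 - 1 = 0.74796
  nF - nC = 1.76509 - 1.74114 = 0.02395
  Vd = 0.74796 / 0.02395 = 31.23

31.23


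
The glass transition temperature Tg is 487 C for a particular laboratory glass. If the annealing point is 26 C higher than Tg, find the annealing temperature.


The annealing temperature is Tg plus the offset:
  T_anneal = 487 + 26 = 513 C

513 C


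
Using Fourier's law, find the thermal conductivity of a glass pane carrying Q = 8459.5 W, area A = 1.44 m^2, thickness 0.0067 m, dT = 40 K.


Fourier's law rearranged: k = Q * t / (A * dT)
  Numerator = 8459.5 * 0.0067 = 56.67865
  Denominator = 1.44 * 40 = 57.6
  k = 56.67865 / 57.6 = 0.984 W/mK

0.984 W/mK


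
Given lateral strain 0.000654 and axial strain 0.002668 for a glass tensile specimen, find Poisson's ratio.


Poisson's ratio: nu = lateral strain / axial strain
  nu = 0.000654 / 0.002668 = 0.2451

0.2451


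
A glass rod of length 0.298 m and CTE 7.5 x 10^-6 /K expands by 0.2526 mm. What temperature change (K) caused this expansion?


Rearrange dL = alpha * L0 * dT for dT:
  dT = dL / (alpha * L0)
  dL (m) = 0.2526 / 1000 = 0.0002526
  dT = 0.0002526 / ((7.5 x 10^-6) * 0.298) = 113.0 K

113.0 K


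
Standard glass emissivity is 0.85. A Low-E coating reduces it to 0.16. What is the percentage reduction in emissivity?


Percentage reduction = (1 - coated/uncoated) * 100
  Ratio = 0.16 / 0.85 = 0.1882
  Reduction = (1 - 0.1882) * 100 = 81.2%

81.2%


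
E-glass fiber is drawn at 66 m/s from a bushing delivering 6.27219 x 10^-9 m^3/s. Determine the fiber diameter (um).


Cross-sectional area from continuity:
  A = Q / v = 6.27219 x 10^-9 / 66 = 9.503318 x 10^-11 m^2
Diameter from circular cross-section:
  d = sqrt(4A / pi) * 10^6 (m -> um)
  d = sqrt(4 * 9.503318 x 10^-11 / pi) * 10^6 = 11.0 um

11.0 um


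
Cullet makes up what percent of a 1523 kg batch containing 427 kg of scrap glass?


Cullet ratio = (cullet mass / total batch mass) * 100
  Ratio = 427 / 1523 * 100 = 28.04%

28.04%


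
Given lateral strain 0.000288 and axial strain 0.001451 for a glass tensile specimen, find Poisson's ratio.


Poisson's ratio: nu = lateral strain / axial strain
  nu = 0.000288 / 0.001451 = 0.1985

0.1985


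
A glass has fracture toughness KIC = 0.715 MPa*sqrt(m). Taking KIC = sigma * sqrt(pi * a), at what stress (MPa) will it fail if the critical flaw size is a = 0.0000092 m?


Rearrange KIC = sigma * sqrt(pi * a):
  sigma = KIC / sqrt(pi * a)
  sqrt(pi * 0.0000092) = 0.005376
  sigma = 0.715 / 0.005376 = 133.0 MPa

133.0 MPa


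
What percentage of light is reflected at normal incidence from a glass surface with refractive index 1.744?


Fresnel reflectance at normal incidence:
  R = ((n - 1)/(n + 1))^2
  (n - 1)/(n + 1) = (1.744 - 1)/(1.744 + 1) = 0.271137
  R = 0.271137^2 = 0.0735153
  R(%) = 0.0735153 * 100 = 7.352%

7.352%


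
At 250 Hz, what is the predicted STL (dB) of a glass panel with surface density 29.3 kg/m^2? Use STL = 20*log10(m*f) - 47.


Mass law: STL = 20 * log10(m * f) - 47
  m * f = 29.3 * 250 = 7325
  log10(7325) = 3.86481
  STL = 20 * 3.86481 - 47 = 77.2962 - 47 = 30.3 dB

30.3 dB


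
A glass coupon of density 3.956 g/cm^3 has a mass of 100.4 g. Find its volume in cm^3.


Rearrange rho = m / V:
  V = m / rho
  V = 100.4 / 3.956 = 25.379 cm^3

25.379 cm^3


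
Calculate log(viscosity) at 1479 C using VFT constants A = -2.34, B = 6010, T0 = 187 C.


VFT equation: log(eta) = A + B / (T - T0)
  T - T0 = 1479 - 187 = 1292
  B / (T - T0) = 6010 / 1292 = 4.652
  log(eta) = -2.34 + 4.652 = 2.312

2.312


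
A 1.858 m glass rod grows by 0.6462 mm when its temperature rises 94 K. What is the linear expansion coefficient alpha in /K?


Rearrange dL = alpha * L0 * dT for alpha:
  alpha = dL / (L0 * dT)
  alpha = (0.6462 / 1000) / (1.858 * 94) = 0.0000037 /K = 3.7 x 10^-6 /K

3.7 x 10^-6 /K


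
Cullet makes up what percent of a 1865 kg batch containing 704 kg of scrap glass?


Cullet ratio = (cullet mass / total batch mass) * 100
  Ratio = 704 / 1865 * 100 = 37.75%

37.75%


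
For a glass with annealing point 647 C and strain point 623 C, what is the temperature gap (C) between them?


Gap = T_anneal - T_strain:
  gap = 647 - 623 = 24 C

24 C


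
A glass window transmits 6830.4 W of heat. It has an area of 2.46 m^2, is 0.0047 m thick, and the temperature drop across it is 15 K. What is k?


Fourier's law rearranged: k = Q * t / (A * dT)
  Numerator = 6830.4 * 0.0047 = 32.10288
  Denominator = 2.46 * 15 = 36.9
  k = 32.10288 / 36.9 = 0.87 W/mK

0.87 W/mK


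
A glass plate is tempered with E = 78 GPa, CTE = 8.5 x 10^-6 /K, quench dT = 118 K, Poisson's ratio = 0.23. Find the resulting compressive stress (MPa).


Tempering stress: sigma = E * alpha * dT / (1 - nu)
  E (MPa) = 78 * 1000 = 78000
  Numerator = 78000 * (8.5 x 10^-6) * 118 = 78.234
  Denominator = 1 - 0.23 = 0.77
  sigma = 78.234 / 0.77 = 101.6 MPa

101.6 MPa


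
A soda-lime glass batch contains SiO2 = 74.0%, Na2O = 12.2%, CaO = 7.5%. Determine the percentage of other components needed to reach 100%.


Sum the three major oxides:
  SiO2 + Na2O + CaO = 74.0 + 12.2 + 7.5 = 93.7%
Subtract from 100%:
  Others = 100 - 93.7 = 6.3%

6.3%


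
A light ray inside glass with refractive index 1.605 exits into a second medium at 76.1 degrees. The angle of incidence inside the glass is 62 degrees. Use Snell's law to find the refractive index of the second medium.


Apply Snell's law: n1 * sin(theta1) = n2 * sin(theta2)
  n2 = n1 * sin(theta1) / sin(theta2)
  sin(62) = 0.882948
  sin(76.1) = 0.970716
  n2 = 1.605 * 0.882948 / 0.970716 = 1.4599

1.4599


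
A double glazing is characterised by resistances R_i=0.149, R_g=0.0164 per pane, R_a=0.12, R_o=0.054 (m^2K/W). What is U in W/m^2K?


Total thermal resistance (series):
  R_total = R_in + R_glass + R_air + R_glass + R_out
  R_total = 0.149 + 0.0164 + 0.12 + 0.0164 + 0.054 = 0.3558 m^2K/W
U-value = 1 / R_total = 1 / 0.3558 = 2.811 W/m^2K

2.811 W/m^2K


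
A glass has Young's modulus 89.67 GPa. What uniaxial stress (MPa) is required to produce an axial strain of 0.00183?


Rearrange E = sigma / epsilon:
  sigma = E * epsilon
  E (MPa) = 89.67 * 1000 = 89670
  sigma = 89670 * 0.00183 = 164.1 MPa

164.1 MPa


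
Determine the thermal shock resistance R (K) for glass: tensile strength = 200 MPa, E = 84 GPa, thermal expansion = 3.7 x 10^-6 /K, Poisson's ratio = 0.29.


Thermal shock resistance: R = sigma * (1 - nu) / (E * alpha)
  Numerator = 200 * (1 - 0.29) = 142.0
  Denominator = 84 * 1000 * (3.7 x 10^-6) = 0.3108
  R = 142.0 / 0.3108 = 456.9 K

456.9 K


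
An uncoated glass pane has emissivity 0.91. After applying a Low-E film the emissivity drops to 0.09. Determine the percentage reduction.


Percentage reduction = (1 - coated/uncoated) * 100
  Ratio = 0.09 / 0.91 = 0.0989
  Reduction = (1 - 0.0989) * 100 = 90.1%

90.1%


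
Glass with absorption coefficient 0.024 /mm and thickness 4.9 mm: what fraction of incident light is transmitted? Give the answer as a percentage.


Beer-Lambert law: T = exp(-alpha * thickness)
  exponent = -0.024 * 4.9 = -0.1176
  T = exp(-0.1176) = 0.8891
  Percentage = 0.8891 * 100 = 88.91%

88.91%


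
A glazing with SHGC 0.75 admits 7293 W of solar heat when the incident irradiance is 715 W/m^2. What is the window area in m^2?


Rearrange Q = Area * SHGC * Irradiance:
  Area = Q / (SHGC * Irradiance)
  Area = 7293 / (0.75 * 715) = 13.6 m^2

13.6 m^2


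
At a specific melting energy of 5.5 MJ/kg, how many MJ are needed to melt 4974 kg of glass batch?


Total energy = mass * specific energy
  E = 4974 * 5.5 = 27357 MJ

27357 MJ


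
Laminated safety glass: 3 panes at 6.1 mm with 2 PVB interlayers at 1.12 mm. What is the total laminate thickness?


Total thickness = glass contribution + PVB contribution
  Glass: 3 * 6.1 = 18.3 mm
  PVB: 2 * 1.12 = 2.24 mm
  Total = 18.3 + 2.24 = 20.54 mm

20.54 mm


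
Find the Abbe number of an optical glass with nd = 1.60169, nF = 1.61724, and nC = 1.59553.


Abbe number formula: Vd = (nd - 1) / (nF - nC)
  nd - 1 = 1.60169 - 1 = 0.60169
  nF - nC = 1.61724 - 1.59553 = 0.02171
  Vd = 0.60169 / 0.02171 = 27.71

27.71


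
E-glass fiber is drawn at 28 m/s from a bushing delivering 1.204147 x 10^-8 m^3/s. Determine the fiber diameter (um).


Cross-sectional area from continuity:
  A = Q / v = 1.204147 x 10^-8 / 28 = 4.300525 x 10^-10 m^2
Diameter from circular cross-section:
  d = sqrt(4A / pi) * 10^6 (m -> um)
  d = sqrt(4 * 4.300525 x 10^-10 / pi) * 10^6 = 23.4 um

23.4 um


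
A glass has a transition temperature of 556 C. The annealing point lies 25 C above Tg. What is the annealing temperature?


The annealing temperature is Tg plus the offset:
  T_anneal = 556 + 25 = 581 C

581 C


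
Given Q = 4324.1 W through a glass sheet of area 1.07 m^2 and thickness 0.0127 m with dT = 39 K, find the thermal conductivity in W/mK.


Fourier's law rearranged: k = Q * t / (A * dT)
  Numerator = 4324.1 * 0.0127 = 54.91607
  Denominator = 1.07 * 39 = 41.73
  k = 54.91607 / 41.73 = 1.316 W/mK

1.316 W/mK


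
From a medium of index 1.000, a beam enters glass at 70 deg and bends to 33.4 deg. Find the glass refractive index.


Apply Snell's law: n1 * sin(theta1) = n2 * sin(theta2)
  n2 = n1 * sin(theta1) / sin(theta2)
  sin(70) = 0.939693
  sin(33.4) = 0.550481
  n2 = 1.000 * 0.939693 / 0.550481 = 1.707

1.707


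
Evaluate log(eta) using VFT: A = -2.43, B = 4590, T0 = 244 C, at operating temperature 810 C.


VFT equation: log(eta) = A + B / (T - T0)
  T - T0 = 810 - 244 = 566
  B / (T - T0) = 4590 / 566 = 8.11
  log(eta) = -2.43 + 8.11 = 5.68

5.68


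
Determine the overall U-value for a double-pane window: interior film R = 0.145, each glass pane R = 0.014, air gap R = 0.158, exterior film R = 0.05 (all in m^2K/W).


Total thermal resistance (series):
  R_total = R_in + R_glass + R_air + R_glass + R_out
  R_total = 0.145 + 0.014 + 0.158 + 0.014 + 0.05 = 0.381 m^2K/W
U-value = 1 / R_total = 1 / 0.381 = 2.625 W/m^2K

2.625 W/m^2K


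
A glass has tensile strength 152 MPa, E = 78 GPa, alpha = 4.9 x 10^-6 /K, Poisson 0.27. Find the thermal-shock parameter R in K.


Thermal shock resistance: R = sigma * (1 - nu) / (E * alpha)
  Numerator = 152 * (1 - 0.27) = 110.96
  Denominator = 78 * 1000 * (4.9 x 10^-6) = 0.3822
  R = 110.96 / 0.3822 = 290.3 K

290.3 K


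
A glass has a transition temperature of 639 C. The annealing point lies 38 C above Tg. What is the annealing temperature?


The annealing temperature is Tg plus the offset:
  T_anneal = 639 + 38 = 677 C

677 C


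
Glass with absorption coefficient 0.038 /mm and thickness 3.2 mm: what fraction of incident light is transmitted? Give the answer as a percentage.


Beer-Lambert law: T = exp(-alpha * thickness)
  exponent = -0.038 * 3.2 = -0.1216
  T = exp(-0.1216) = 0.8855
  Percentage = 0.8855 * 100 = 88.55%

88.55%


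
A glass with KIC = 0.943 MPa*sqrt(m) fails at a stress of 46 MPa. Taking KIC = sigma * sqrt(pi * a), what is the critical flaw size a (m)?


Rearrange KIC = sigma * sqrt(pi * a):
  sqrt(pi * a) = KIC / sigma
  sqrt(pi * a) = 0.943 / 46 = 0.0205
  a = (KIC / sigma)^2 / pi
  a = 0.0205^2 / pi = 0.0001338 m

0.0001338 m


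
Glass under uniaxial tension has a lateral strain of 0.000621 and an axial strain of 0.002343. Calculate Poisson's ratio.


Poisson's ratio: nu = lateral strain / axial strain
  nu = 0.000621 / 0.002343 = 0.265

0.265


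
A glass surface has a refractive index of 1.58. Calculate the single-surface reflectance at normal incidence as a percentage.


Fresnel reflectance at normal incidence:
  R = ((n - 1)/(n + 1))^2
  (n - 1)/(n + 1) = (1.58 - 1)/(1.58 + 1) = 0.224806
  R = 0.224806^2 = 0.0505377
  R(%) = 0.0505377 * 100 = 5.054%

5.054%


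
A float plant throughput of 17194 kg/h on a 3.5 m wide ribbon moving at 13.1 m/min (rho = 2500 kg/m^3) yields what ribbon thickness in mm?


Ribbon cross-section from mass balance:
  Volume rate = throughput / density = 17194 / 2500 = 6.8776 m^3/h
  thickness = volume rate / (speed * 60 * width), i.e.
  thickness = throughput / (60 * speed * width * density) * 1000
  thickness = 17194 / (60 * 13.1 * 3.5 * 2500) * 1000 = 2.5 mm

2.5 mm


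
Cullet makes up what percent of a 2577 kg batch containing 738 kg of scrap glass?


Cullet ratio = (cullet mass / total batch mass) * 100
  Ratio = 738 / 2577 * 100 = 28.64%

28.64%


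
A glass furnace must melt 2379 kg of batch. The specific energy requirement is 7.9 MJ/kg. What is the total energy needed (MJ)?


Total energy = mass * specific energy
  E = 2379 * 7.9 = 18794.1 MJ

18794.1 MJ


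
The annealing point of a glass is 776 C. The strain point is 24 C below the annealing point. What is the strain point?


Strain point = annealing point - difference:
  T_strain = 776 - 24 = 752 C

752 C


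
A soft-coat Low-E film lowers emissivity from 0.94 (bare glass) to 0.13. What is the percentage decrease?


Percentage reduction = (1 - coated/uncoated) * 100
  Ratio = 0.13 / 0.94 = 0.1383
  Reduction = (1 - 0.1383) * 100 = 86.2%

86.2%


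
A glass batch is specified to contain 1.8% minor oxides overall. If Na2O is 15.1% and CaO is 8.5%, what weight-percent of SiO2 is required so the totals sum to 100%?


Known pieces sum to 100%:
  SiO2 = 100 - (others + Na2O + CaO)
  SiO2 = 100 - (1.8 + 15.1 + 8.5) = 74.6%

74.6%


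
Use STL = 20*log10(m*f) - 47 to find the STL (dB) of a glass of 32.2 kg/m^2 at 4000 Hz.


Mass law: STL = 20 * log10(m * f) - 47
  m * f = 32.2 * 4000 = 128800
  log10(128800) = 5.10992
  STL = 20 * 5.10992 - 47 = 102.1984 - 47 = 55.2 dB

55.2 dB


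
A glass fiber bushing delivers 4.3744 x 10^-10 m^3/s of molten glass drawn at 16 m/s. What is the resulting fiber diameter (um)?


Cross-sectional area from continuity:
  A = Q / v = 4.3744 x 10^-10 / 16 = 2.734 x 10^-11 m^2
Diameter from circular cross-section:
  d = sqrt(4A / pi) * 10^6 (m -> um)
  d = sqrt(4 * 2.734 x 10^-11 / pi) * 10^6 = 5.9 um

5.9 um


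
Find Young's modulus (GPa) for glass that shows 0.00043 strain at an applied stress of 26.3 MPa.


Young's modulus: E = stress / strain
  E = 26.3 MPa / 0.00043 = 61162.79 MPa
Convert to GPa: 61162.79 / 1000 = 61.16 GPa

61.16 GPa


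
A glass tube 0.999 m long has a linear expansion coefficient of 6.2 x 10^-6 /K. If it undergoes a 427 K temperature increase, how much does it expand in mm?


Thermal expansion formula: dL = alpha * L0 * dT
  dL = (6.2 x 10^-6) * 0.999 * 427 = 0.00264475 m
Convert to mm: 0.00264475 * 1000 = 2.6448 mm

2.6448 mm


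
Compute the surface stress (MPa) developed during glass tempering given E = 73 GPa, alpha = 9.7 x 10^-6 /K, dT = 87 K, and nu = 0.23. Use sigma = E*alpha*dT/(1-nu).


Tempering stress: sigma = E * alpha * dT / (1 - nu)
  E (MPa) = 73 * 1000 = 73000
  Numerator = 73000 * (9.7 x 10^-6) * 87 = 61.6047
  Denominator = 1 - 0.23 = 0.77
  sigma = 61.6047 / 0.77 = 80.0 MPa

80.0 MPa


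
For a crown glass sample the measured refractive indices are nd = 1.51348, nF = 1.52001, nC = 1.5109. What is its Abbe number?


Abbe number formula: Vd = (nd - 1) / (nF - nC)
  nd - 1 = 1.51348 - 1 = 0.51348
  nF - nC = 1.52001 - 1.5109 = 0.00911
  Vd = 0.51348 / 0.00911 = 56.36

56.36


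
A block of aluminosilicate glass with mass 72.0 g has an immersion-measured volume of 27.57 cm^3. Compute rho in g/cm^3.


Use the definition of density:
  rho = mass / volume
  rho = 72.0 / 27.57 = 2.612 g/cm^3

2.612 g/cm^3


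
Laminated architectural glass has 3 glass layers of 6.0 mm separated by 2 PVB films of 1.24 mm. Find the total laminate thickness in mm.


Total thickness = glass contribution + PVB contribution
  Glass: 3 * 6.0 = 18.0 mm
  PVB: 2 * 1.24 = 2.48 mm
  Total = 18.0 + 2.48 = 20.48 mm

20.48 mm


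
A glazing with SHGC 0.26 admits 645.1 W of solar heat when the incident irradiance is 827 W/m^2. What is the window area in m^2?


Rearrange Q = Area * SHGC * Irradiance:
  Area = Q / (SHGC * Irradiance)
  Area = 645.1 / (0.26 * 827) = 3.0 m^2

3.0 m^2


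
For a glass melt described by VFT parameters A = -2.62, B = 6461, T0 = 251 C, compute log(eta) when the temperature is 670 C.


VFT equation: log(eta) = A + B / (T - T0)
  T - T0 = 670 - 251 = 419
  B / (T - T0) = 6461 / 419 = 15.42
  log(eta) = -2.62 + 15.42 = 12.8

12.8


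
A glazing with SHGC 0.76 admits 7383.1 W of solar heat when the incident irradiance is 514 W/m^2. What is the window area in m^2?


Rearrange Q = Area * SHGC * Irradiance:
  Area = Q / (SHGC * Irradiance)
  Area = 7383.1 / (0.76 * 514) = 18.9 m^2

18.9 m^2


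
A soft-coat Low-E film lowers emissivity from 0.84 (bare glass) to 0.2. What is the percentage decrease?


Percentage reduction = (1 - coated/uncoated) * 100
  Ratio = 0.2 / 0.84 = 0.2381
  Reduction = (1 - 0.2381) * 100 = 76.2%

76.2%


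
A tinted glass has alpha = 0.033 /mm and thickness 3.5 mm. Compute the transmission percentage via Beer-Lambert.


Beer-Lambert law: T = exp(-alpha * thickness)
  exponent = -0.033 * 3.5 = -0.1155
  T = exp(-0.1155) = 0.8909
  Percentage = 0.8909 * 100 = 89.09%

89.09%


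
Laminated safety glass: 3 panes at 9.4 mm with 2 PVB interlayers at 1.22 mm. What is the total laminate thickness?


Total thickness = glass contribution + PVB contribution
  Glass: 3 * 9.4 = 28.2 mm
  PVB: 2 * 1.22 = 2.44 mm
  Total = 28.2 + 2.44 = 30.64 mm

30.64 mm


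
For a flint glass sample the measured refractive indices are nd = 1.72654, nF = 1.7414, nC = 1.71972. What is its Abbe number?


Abbe number formula: Vd = (nd - 1) / (nF - nC)
  nd - 1 = 1.72654 - 1 = 0.72654
  nF - nC = 1.7414 - 1.71972 = 0.02168
  Vd = 0.72654 / 0.02168 = 33.51

33.51


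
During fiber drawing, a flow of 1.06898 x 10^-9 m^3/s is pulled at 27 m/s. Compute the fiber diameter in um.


Cross-sectional area from continuity:
  A = Q / v = 1.06898 x 10^-9 / 27 = 3.959185 x 10^-11 m^2
Diameter from circular cross-section:
  d = sqrt(4A / pi) * 10^6 (m -> um)
  d = sqrt(4 * 3.959185 x 10^-11 / pi) * 10^6 = 7.1 um

7.1 um


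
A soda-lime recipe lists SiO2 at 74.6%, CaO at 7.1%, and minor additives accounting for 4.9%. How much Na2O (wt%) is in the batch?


Pieces sum to 100%:
  Na2O = 100 - (SiO2 + CaO + others)
  Na2O = 100 - (74.6 + 7.1 + 4.9) = 13.4%

13.4%


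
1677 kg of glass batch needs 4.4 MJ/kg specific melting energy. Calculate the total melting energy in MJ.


Total energy = mass * specific energy
  E = 1677 * 4.4 = 7378.8 MJ

7378.8 MJ


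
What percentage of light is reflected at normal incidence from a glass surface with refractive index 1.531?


Fresnel reflectance at normal incidence:
  R = ((n - 1)/(n + 1))^2
  (n - 1)/(n + 1) = (1.531 - 1)/(1.531 + 1) = 0.209798
  R = 0.209798^2 = 0.0440152
  R(%) = 0.0440152 * 100 = 4.402%

4.402%


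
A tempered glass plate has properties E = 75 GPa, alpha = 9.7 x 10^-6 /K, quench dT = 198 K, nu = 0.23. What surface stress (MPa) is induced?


Tempering stress: sigma = E * alpha * dT / (1 - nu)
  E (MPa) = 75 * 1000 = 75000
  Numerator = 75000 * (9.7 x 10^-6) * 198 = 144.045
  Denominator = 1 - 0.23 = 0.77
  sigma = 144.045 / 0.77 = 187.1 MPa

187.1 MPa


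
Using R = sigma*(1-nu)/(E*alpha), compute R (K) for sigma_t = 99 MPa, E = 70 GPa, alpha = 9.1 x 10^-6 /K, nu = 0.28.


Thermal shock resistance: R = sigma * (1 - nu) / (E * alpha)
  Numerator = 99 * (1 - 0.28) = 71.28
  Denominator = 70 * 1000 * (9.1 x 10^-6) = 0.637
  R = 71.28 / 0.637 = 111.9 K

111.9 K


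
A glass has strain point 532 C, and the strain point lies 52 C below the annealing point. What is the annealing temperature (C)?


T_anneal = T_strain + gap:
  T_anneal = 532 + 52 = 584 C

584 C


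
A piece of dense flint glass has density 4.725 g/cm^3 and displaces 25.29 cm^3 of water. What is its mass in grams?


Rearrange rho = m / V:
  m = rho * V
  m = 4.725 * 25.29 = 119.495 g

119.495 g


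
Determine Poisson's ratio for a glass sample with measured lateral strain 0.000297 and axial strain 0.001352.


Poisson's ratio: nu = lateral strain / axial strain
  nu = 0.000297 / 0.001352 = 0.2197

0.2197


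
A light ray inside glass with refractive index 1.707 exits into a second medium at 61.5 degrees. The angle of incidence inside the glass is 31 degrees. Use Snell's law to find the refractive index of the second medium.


Apply Snell's law: n1 * sin(theta1) = n2 * sin(theta2)
  n2 = n1 * sin(theta1) / sin(theta2)
  sin(31) = 0.515038
  sin(61.5) = 0.878817
  n2 = 1.707 * 0.515038 / 0.878817 = 1.0004

1.0004


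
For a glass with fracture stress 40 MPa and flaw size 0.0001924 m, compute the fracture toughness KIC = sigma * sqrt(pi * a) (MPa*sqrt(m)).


Fracture toughness: KIC = sigma * sqrt(pi * a)
  pi * a = pi * 0.0001924 = 0.000604442
  sqrt(pi * a) = 0.024585
  KIC = 40 * 0.024585 = 0.983 MPa*sqrt(m)

0.983 MPa*sqrt(m)


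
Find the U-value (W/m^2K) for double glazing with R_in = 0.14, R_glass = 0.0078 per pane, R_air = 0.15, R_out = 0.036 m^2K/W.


Total thermal resistance (series):
  R_total = R_in + R_glass + R_air + R_glass + R_out
  R_total = 0.14 + 0.0078 + 0.15 + 0.0078 + 0.036 = 0.3416 m^2K/W
U-value = 1 / R_total = 1 / 0.3416 = 2.927 W/m^2K

2.927 W/m^2K


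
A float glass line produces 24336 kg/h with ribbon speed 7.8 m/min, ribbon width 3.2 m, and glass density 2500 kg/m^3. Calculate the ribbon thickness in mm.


Ribbon cross-section from mass balance:
  Volume rate = throughput / density = 24336 / 2500 = 9.7344 m^3/h
  thickness = volume rate / (speed * 60 * width), i.e.
  thickness = throughput / (60 * speed * width * density) * 1000
  thickness = 24336 / (60 * 7.8 * 3.2 * 2500) * 1000 = 6.5 mm

6.5 mm


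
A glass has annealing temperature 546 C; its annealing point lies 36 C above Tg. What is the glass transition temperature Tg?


Rearrange T_anneal = Tg + offset for Tg:
  Tg = T_anneal - offset = 546 - 36 = 510 C

510 C


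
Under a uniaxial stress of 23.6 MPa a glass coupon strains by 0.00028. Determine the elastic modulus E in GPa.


Young's modulus: E = stress / strain
  E = 23.6 MPa / 0.00028 = 84285.71 MPa
Convert to GPa: 84285.71 / 1000 = 84.29 GPa

84.29 GPa


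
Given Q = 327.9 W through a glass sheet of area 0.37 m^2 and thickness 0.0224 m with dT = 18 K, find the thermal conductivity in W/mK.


Fourier's law rearranged: k = Q * t / (A * dT)
  Numerator = 327.9 * 0.0224 = 7.34496
  Denominator = 0.37 * 18 = 6.66
  k = 7.34496 / 6.66 = 1.103 W/mK

1.103 W/mK


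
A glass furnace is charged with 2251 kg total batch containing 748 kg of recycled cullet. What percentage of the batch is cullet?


Cullet ratio = (cullet mass / total batch mass) * 100
  Ratio = 748 / 2251 * 100 = 33.23%

33.23%


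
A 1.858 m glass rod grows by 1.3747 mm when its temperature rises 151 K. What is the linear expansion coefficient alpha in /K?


Rearrange dL = alpha * L0 * dT for alpha:
  alpha = dL / (L0 * dT)
  alpha = (1.3747 / 1000) / (1.858 * 151) = 0.0000049 /K = 4.9 x 10^-6 /K

4.9 x 10^-6 /K


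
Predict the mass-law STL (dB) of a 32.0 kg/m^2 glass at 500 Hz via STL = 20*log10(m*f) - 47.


Mass law: STL = 20 * log10(m * f) - 47
  m * f = 32.0 * 500 = 16000
  log10(16000) = 4.20412
  STL = 20 * 4.20412 - 47 = 84.0824 - 47 = 37.1 dB

37.1 dB


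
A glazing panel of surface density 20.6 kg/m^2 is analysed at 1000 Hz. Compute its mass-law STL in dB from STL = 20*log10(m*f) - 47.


Mass law: STL = 20 * log10(m * f) - 47
  m * f = 20.6 * 1000 = 20600
  log10(20600) = 4.31387
  STL = 20 * 4.31387 - 47 = 86.2774 - 47 = 39.3 dB

39.3 dB


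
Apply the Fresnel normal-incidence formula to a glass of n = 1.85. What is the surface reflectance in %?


Fresnel reflectance at normal incidence:
  R = ((n - 1)/(n + 1))^2
  (n - 1)/(n + 1) = (1.85 - 1)/(1.85 + 1) = 0.298246
  R = 0.298246^2 = 0.0889507
  R(%) = 0.0889507 * 100 = 8.895%

8.895%


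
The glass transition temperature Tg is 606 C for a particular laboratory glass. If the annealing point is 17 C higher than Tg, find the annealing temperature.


The annealing temperature is Tg plus the offset:
  T_anneal = 606 + 17 = 623 C

623 C


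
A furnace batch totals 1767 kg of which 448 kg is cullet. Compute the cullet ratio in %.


Cullet ratio = (cullet mass / total batch mass) * 100
  Ratio = 448 / 1767 * 100 = 25.35%

25.35%


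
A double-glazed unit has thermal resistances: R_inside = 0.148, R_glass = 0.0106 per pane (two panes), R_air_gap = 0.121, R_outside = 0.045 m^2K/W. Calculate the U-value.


Total thermal resistance (series):
  R_total = R_in + R_glass + R_air + R_glass + R_out
  R_total = 0.148 + 0.0106 + 0.121 + 0.0106 + 0.045 = 0.3352 m^2K/W
U-value = 1 / R_total = 1 / 0.3352 = 2.983 W/m^2K

2.983 W/m^2K


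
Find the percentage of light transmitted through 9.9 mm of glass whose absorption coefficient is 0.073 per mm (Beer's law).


Beer-Lambert law: T = exp(-alpha * thickness)
  exponent = -0.073 * 9.9 = -0.7227
  T = exp(-0.7227) = 0.4854
  Percentage = 0.4854 * 100 = 48.54%

48.54%


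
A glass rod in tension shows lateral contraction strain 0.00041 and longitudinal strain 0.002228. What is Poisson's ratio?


Poisson's ratio: nu = lateral strain / axial strain
  nu = 0.00041 / 0.002228 = 0.184

0.184


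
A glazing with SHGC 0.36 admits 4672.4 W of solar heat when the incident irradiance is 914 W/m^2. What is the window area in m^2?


Rearrange Q = Area * SHGC * Irradiance:
  Area = Q / (SHGC * Irradiance)
  Area = 4672.4 / (0.36 * 914) = 14.2 m^2

14.2 m^2


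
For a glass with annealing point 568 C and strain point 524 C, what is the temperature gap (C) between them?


Gap = T_anneal - T_strain:
  gap = 568 - 524 = 44 C

44 C


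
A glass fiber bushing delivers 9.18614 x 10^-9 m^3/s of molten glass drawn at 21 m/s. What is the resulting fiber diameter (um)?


Cross-sectional area from continuity:
  A = Q / v = 9.18614 x 10^-9 / 21 = 4.374352 x 10^-10 m^2
Diameter from circular cross-section:
  d = sqrt(4A / pi) * 10^6 (m -> um)
  d = sqrt(4 * 4.374352 x 10^-10 / pi) * 10^6 = 23.6 um

23.6 um


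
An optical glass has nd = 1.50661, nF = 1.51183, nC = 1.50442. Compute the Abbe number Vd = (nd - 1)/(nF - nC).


Abbe number formula: Vd = (nd - 1) / (nF - nC)
  nd - 1 = 1.50661 - 1 = 0.50661
  nF - nC = 1.51183 - 1.50442 = 0.00741
  Vd = 0.50661 / 0.00741 = 68.37

68.37


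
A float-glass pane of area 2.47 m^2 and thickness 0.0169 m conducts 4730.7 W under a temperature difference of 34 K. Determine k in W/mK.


Fourier's law rearranged: k = Q * t / (A * dT)
  Numerator = 4730.7 * 0.0169 = 79.94883
  Denominator = 2.47 * 34 = 83.98
  k = 79.94883 / 83.98 = 0.952 W/mK

0.952 W/mK


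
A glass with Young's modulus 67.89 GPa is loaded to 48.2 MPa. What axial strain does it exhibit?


Rearrange E = sigma / epsilon:
  epsilon = sigma / E
  E (MPa) = 67.89 * 1000 = 67890
  epsilon = 48.2 / 67890 = 0.00071

0.00071


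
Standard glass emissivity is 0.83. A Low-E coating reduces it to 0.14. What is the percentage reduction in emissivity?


Percentage reduction = (1 - coated/uncoated) * 100
  Ratio = 0.14 / 0.83 = 0.1687
  Reduction = (1 - 0.1687) * 100 = 83.1%

83.1%


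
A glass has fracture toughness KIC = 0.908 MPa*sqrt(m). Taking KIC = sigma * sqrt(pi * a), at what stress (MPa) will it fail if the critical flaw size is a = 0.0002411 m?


Rearrange KIC = sigma * sqrt(pi * a):
  sigma = KIC / sqrt(pi * a)
  sqrt(pi * 0.0002411) = 0.027522
  sigma = 0.908 / 0.027522 = 32.99 MPa

32.99 MPa


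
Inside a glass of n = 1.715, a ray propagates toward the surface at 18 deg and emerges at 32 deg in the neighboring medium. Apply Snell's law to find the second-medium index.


Apply Snell's law: n1 * sin(theta1) = n2 * sin(theta2)
  n2 = n1 * sin(theta1) / sin(theta2)
  sin(18) = 0.309017
  sin(32) = 0.529919
  n2 = 1.715 * 0.309017 / 0.529919 = 1.0001

1.0001
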